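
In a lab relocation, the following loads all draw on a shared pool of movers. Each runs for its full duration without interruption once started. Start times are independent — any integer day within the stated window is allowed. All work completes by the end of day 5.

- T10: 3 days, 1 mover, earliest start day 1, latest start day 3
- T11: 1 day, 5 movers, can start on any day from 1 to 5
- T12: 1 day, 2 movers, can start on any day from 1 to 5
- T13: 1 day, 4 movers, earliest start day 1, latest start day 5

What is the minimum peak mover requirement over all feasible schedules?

5

Early-start (T10@1, T11@1, T12@1, T13@1) gives peak 12: d1:12  d2:1  d3:1  d4:0  d5:0.
Shift T11→4, T13→2.
Schedule T10@1, T11@4, T12@1, T13@2: d1:3  d2:5  d3:1  d4:5  d5:0 — peak 5.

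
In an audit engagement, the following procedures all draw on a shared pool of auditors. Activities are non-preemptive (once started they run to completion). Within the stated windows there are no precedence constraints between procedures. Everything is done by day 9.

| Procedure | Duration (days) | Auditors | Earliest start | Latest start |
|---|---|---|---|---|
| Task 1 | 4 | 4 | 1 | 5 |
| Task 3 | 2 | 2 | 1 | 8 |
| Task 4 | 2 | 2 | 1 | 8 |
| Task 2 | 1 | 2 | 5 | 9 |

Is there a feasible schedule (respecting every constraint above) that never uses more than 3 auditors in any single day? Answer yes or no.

The minimum achievable peak is 4; 3 < 4, so no feasible schedule stays within the cap.

no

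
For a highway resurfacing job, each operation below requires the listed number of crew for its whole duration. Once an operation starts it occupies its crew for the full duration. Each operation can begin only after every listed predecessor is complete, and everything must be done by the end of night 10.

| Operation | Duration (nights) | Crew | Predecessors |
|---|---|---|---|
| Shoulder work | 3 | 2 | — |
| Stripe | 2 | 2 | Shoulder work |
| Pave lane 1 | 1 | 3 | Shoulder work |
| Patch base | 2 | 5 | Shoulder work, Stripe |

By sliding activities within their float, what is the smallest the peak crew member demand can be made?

Schedule Shoulder work@1, Stripe@4, Pave lane 1@4, Patch base@6: n1:2  n2:2  n3:2  n4:5  n5:2  n6:5  n7:5  n8:0  n9:0  n10:0 — peak 5.

5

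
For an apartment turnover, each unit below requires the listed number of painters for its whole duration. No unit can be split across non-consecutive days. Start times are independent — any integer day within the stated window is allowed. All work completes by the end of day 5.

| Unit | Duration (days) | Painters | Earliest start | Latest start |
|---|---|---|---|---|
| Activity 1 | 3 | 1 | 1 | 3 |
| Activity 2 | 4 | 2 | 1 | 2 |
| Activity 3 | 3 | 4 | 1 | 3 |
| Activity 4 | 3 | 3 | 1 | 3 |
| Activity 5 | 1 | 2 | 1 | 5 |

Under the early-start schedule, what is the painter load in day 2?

10

At early start, day 2 has: Activity 1, Activity 2, Activity 3, Activity 4.
Demand: 1 + 2 + 4 + 3 = 10.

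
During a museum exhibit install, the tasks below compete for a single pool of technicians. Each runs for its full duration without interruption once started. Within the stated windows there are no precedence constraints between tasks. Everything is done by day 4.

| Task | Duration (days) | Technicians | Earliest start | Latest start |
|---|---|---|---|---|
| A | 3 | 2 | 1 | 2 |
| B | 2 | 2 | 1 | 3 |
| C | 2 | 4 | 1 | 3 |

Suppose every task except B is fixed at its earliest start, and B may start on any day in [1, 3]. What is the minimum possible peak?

6

B@1: d1:8  d2:8  d3:2  d4:0 → peak 8
B@2: d1:6  d2:8  d3:4  d4:0 → peak 8
B@3: d1:6  d2:6  d3:4  d4:2 → peak 6
Best is B@3, peak 6.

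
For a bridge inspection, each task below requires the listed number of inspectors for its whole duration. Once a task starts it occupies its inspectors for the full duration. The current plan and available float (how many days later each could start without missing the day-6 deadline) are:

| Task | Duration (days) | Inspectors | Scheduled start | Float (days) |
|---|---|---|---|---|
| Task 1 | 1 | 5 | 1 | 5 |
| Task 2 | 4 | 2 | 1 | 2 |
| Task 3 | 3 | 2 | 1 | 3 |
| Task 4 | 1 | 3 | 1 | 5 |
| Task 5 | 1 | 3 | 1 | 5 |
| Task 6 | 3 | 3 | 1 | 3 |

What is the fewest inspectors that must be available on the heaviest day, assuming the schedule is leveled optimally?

7

Early-start (Task 1@1, Task 2@1, Task 3@1, Task 4@1, Task 5@1, Task 6@1) gives peak 18: d1:18  d2:7  d3:7  d4:2  d5:0  d6:0.
Shift Task 3→2, Task 4→2, Task 5→3, Task 6→4.
Schedule Task 1@1, Task 2@1, Task 3@2, Task 4@2, Task 5@3, Task 6@4: d1:7  d2:7  d3:7  d4:7  d5:3  d6:3 — peak 7.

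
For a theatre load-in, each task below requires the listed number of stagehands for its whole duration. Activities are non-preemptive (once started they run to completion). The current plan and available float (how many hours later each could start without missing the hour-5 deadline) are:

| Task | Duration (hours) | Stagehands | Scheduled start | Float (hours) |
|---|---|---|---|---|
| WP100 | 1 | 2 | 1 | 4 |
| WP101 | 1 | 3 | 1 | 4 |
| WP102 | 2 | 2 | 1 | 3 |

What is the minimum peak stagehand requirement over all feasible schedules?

3

Early-start (WP100@1, WP101@1, WP102@1) gives peak 7: h1:7  h2:2  h3:0  h4:0  h5:0.
Shift WP101→2, WP102→3.
Schedule WP100@1, WP101@2, WP102@3: h1:2  h2:3  h3:2  h4:2  h5:0 — peak 3.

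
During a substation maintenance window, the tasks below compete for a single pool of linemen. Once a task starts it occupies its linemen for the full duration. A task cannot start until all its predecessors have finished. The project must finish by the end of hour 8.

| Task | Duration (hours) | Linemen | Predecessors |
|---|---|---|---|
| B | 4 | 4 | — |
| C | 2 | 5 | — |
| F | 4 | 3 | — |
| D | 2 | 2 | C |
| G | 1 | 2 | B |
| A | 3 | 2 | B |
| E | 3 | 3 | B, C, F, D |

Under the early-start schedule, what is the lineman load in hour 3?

At early start, hour 3 has: B, F, D.
Demand: 4 + 3 + 2 = 9.

9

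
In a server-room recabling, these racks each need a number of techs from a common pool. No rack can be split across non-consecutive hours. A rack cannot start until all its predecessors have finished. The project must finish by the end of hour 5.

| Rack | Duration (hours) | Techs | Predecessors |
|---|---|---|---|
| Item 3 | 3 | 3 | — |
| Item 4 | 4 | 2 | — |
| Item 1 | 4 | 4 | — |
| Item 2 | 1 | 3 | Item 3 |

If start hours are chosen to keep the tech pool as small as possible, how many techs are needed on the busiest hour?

Schedule Item 3@1, Item 4@1, Item 1@1, Item 2@4: h1:9  h2:9  h3:9  h4:9  h5:0 — peak 9.
No arrangement of the 12 feasible schedules does better.

9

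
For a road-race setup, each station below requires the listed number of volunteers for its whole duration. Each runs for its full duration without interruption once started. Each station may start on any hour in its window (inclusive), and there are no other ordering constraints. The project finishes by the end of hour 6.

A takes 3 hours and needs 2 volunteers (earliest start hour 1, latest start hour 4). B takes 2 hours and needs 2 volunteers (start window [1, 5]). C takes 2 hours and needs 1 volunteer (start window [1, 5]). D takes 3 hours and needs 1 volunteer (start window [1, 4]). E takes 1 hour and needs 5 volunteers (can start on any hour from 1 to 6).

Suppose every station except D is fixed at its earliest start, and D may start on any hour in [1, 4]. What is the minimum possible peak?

D@1: h1:11  h2:6  h3:3  h4:0  h5:0  h6:0 → peak 11
D@2: h1:10  h2:6  h3:3  h4:1  h5:0  h6:0 → peak 10
D@3: h1:10  h2:5  h3:3  h4:1  h5:1  h6:0 → peak 10
D@4: h1:10  h2:5  h3:2  h4:1  h5:1  h6:1 → peak 10
Best is D@2, peak 10.

10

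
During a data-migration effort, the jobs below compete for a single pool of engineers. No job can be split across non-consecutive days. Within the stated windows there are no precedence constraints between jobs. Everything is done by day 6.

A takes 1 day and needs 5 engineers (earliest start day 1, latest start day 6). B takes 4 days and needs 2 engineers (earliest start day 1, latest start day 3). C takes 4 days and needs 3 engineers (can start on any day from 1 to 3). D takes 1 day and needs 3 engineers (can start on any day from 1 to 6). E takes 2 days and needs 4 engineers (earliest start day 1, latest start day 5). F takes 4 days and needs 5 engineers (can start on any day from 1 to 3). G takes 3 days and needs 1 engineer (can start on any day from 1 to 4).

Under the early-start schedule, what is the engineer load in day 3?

At early start, day 3 has: B, C, F, G.
Demand: 2 + 3 + 5 + 1 = 11.

11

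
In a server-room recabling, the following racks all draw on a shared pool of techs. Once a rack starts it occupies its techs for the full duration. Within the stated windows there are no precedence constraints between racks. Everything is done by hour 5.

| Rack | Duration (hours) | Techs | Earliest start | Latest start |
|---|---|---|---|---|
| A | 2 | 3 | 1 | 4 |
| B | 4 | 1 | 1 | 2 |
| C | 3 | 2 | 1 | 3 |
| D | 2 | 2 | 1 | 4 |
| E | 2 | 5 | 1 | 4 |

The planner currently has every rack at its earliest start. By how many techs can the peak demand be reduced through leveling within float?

Early-start peak: h1:13  h2:13  h3:3  h4:1  h5:0 ⇒ 13.
Leveled (A@1, B@1, C@1, D@1, E@3): h1:8  h2:8  h3:8  h4:6  h5:0 ⇒ 8.
Reduction 13 − 8 = 5.

5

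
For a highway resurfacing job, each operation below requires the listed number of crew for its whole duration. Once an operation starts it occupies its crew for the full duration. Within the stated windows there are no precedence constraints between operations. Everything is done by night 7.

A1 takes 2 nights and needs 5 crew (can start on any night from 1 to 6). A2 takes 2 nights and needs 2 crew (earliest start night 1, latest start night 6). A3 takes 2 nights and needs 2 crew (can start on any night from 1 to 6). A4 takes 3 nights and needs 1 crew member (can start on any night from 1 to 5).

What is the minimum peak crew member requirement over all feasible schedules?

Early-start (A1@1, A2@1, A3@1, A4@1) gives peak 10: n1:10  n2:10  n3:1  n4:0  n5:0  n6:0  n7:0.
Shift A2→3, A3→3, A4→3.
Schedule A1@1, A2@3, A3@3, A4@3: n1:5  n2:5  n3:5  n4:5  n5:1  n6:0  n7:0 — peak 5.

5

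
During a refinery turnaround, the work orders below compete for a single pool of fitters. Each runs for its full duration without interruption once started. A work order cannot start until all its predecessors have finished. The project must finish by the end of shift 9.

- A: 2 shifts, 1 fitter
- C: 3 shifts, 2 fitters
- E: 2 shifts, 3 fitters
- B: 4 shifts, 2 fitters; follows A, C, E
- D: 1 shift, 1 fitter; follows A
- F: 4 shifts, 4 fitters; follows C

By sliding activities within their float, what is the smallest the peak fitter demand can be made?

6

Schedule A@1, C@1, E@1, B@4, D@3, F@4: s1:6  s2:6  s3:3  s4:6  s5:6  s6:6  s7:6  s8:0  s9:0 — peak 6.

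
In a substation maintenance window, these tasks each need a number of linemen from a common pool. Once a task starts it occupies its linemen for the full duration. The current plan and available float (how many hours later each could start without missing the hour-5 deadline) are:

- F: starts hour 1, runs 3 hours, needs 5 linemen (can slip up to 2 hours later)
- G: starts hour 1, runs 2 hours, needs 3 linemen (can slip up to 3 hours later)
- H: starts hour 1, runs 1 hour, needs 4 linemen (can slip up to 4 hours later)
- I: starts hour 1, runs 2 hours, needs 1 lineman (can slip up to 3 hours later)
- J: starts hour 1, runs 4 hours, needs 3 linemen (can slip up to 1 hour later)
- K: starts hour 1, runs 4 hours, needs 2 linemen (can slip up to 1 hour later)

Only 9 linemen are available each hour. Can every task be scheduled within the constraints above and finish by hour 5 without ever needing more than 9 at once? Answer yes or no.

Total lineman-hours = 47; over 5 hours the average is 47/5 > 9, so some hour must exceed 9.

no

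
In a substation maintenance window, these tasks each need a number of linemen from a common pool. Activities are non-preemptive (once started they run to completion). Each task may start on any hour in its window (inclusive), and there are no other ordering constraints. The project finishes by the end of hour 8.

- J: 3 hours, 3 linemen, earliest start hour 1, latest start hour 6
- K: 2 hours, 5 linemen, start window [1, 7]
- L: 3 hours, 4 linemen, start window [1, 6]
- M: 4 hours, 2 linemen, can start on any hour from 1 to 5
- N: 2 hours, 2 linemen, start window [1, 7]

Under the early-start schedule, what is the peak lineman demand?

Early-start schedule: J@1, K@1, L@1, M@1, N@1.
Load per hour: hour 1: 16, hour 2: 16, hour 3: 9, hour 4: 2, hour 5: 0, hour 6: 0, hour 7: 0, hour 8: 0.
Peak is 16.

16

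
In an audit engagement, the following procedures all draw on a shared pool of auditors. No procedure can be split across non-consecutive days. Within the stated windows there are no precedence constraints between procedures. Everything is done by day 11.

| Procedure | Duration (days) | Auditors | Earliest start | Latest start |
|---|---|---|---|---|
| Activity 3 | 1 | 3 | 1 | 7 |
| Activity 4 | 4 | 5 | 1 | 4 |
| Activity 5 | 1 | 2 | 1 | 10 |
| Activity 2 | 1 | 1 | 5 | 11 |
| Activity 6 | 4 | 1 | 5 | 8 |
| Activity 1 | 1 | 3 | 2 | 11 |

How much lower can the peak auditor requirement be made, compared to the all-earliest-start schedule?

5

Early-start peak: d1:10  d2:8  d3:5  d4:5  d5:2  d6:1  d7:1  d8:1  d9:0  d10:0  d11:0 ⇒ 10.
Leveled (Activity 3@1, Activity 4@2, Activity 5@1, Activity 2@6, Activity 6@6, Activity 1@6): d1:5  d2:5  d3:5  d4:5  d5:5  d6:5  d7:1  d8:1  d9:1  d10:0  d11:0 ⇒ 5.
Reduction 10 − 5 = 5.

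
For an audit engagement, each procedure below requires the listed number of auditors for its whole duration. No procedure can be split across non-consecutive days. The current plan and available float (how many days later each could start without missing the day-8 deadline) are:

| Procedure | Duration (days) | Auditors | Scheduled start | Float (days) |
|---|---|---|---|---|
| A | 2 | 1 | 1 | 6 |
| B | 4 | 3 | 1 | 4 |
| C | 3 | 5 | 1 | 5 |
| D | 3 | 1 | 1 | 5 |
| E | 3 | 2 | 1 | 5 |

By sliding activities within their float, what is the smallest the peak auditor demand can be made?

6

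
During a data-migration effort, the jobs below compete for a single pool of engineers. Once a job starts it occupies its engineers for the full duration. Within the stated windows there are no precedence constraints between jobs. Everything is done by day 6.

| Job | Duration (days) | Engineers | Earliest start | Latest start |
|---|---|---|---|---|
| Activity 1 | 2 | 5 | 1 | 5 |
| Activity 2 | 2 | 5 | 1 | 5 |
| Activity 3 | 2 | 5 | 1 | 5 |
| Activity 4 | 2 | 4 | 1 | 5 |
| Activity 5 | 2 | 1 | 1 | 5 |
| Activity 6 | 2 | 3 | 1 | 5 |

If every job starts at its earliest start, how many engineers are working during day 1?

At early start, day 1 has: Activity 1, Activity 2, Activity 3, Activity 4, Activity 5, Activity 6.
Demand: 5 + 5 + 5 + 4 + 1 + 3 = 23.

23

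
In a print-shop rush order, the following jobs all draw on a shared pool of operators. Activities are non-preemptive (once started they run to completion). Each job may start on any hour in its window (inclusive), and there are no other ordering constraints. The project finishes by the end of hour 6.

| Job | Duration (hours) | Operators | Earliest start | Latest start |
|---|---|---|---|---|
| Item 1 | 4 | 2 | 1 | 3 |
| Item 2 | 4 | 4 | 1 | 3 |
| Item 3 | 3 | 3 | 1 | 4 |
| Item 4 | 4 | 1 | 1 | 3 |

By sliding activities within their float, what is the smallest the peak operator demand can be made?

10

Schedule Item 1@1, Item 2@1, Item 3@1, Item 4@1: h1:10  h2:10  h3:10  h4:7  h5:0  h6:0 — peak 10.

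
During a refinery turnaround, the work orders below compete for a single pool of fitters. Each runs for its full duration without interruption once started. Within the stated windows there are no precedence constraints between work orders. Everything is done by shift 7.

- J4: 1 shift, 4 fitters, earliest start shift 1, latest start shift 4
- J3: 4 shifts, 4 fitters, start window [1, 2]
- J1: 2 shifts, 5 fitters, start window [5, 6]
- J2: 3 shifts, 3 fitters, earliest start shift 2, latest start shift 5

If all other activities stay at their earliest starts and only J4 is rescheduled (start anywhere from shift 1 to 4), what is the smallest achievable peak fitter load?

8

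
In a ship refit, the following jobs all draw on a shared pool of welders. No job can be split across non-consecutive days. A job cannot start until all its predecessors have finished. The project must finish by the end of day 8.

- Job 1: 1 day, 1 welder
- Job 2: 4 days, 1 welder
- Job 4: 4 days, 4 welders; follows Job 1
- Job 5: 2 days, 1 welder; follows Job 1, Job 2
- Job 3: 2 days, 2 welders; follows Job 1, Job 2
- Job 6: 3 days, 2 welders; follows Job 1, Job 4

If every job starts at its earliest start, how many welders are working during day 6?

At early start, day 6 has: Job 5, Job 3, Job 6.
Demand: 1 + 2 + 2 = 5.

5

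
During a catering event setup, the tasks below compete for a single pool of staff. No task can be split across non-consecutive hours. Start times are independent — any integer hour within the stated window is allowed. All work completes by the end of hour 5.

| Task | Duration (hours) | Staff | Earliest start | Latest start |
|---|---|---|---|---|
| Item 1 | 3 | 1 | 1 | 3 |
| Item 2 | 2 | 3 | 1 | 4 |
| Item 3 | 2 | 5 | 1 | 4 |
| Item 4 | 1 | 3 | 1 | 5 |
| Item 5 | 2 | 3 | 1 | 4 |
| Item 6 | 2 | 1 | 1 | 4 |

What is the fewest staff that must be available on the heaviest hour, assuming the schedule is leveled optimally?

Early-start (Item 1@1, Item 2@1, Item 3@1, Item 4@1, Item 5@1, Item 6@1) gives peak 16: h1:16  h2:13  h3:1  h4:0  h5:0.
Shift Item 3→3, Item 4→5, Item 6→3.
Schedule Item 1@1, Item 2@1, Item 3@3, Item 4@5, Item 5@1, Item 6@3: h1:7  h2:7  h3:7  h4:6  h5:3 — peak 7.

7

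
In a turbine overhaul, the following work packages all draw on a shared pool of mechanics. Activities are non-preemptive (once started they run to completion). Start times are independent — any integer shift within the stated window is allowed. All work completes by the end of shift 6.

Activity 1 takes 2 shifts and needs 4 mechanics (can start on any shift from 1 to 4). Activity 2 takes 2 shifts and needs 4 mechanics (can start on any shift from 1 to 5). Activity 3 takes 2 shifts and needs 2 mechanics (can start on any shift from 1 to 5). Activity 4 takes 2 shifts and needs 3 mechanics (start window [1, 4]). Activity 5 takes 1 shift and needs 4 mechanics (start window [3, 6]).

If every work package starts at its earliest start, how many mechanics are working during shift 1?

At early start, shift 1 has: Activity 1, Activity 2, Activity 3, Activity 4.
Demand: 4 + 4 + 2 + 3 = 13.

13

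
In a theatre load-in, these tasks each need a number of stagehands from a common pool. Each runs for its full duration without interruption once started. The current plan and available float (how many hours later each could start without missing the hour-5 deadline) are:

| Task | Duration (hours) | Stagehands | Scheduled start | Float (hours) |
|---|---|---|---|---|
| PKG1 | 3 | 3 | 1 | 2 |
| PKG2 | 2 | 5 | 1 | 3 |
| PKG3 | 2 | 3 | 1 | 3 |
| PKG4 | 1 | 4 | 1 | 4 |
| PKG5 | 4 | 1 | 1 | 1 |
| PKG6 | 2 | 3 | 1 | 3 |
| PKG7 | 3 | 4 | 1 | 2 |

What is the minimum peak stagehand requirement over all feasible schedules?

11

Early-start (PKG1@1, PKG2@1, PKG3@1, PKG4@1, PKG5@1, PKG6@1, PKG7@1) gives peak 23: h1:23  h2:19  h3:8  h4:1  h5:0.
Shift PKG3→3, PKG4→5, PKG6→4, PKG7→3.
Schedule PKG1@1, PKG2@1, PKG3@3, PKG4@5, PKG5@1, PKG6@4, PKG7@3: h1:9  h2:9  h3:11  h4:11  h5:11 — peak 11.
Total stagehand-hours = 51 over 5 hours ⇒ peak ≥ ⌈51/5⌉ = 11, so 11 is optimal.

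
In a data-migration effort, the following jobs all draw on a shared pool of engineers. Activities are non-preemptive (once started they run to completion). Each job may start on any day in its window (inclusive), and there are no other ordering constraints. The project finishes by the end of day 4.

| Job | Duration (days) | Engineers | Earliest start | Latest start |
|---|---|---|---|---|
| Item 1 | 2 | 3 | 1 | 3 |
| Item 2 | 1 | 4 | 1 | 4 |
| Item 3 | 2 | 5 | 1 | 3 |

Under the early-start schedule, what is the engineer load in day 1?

12

At early start, day 1 has: Item 1, Item 2, Item 3.
Demand: 3 + 4 + 5 = 12.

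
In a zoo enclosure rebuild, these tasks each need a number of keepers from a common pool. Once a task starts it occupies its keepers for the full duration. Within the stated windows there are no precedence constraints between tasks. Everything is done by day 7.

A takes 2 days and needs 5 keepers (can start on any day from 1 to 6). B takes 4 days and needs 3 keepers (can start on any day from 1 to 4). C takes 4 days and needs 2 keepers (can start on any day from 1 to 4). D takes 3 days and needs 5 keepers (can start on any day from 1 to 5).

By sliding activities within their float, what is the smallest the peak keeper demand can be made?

Early-start (A@1, B@1, C@1, D@1) gives peak 15: d1:15  d2:15  d3:10  d4:5  d5:0  d6:0  d7:0.
Shift C→3, D→5.
Schedule A@1, B@1, C@3, D@5: d1:8  d2:8  d3:5  d4:5  d5:7  d6:7  d7:5 — peak 8.

8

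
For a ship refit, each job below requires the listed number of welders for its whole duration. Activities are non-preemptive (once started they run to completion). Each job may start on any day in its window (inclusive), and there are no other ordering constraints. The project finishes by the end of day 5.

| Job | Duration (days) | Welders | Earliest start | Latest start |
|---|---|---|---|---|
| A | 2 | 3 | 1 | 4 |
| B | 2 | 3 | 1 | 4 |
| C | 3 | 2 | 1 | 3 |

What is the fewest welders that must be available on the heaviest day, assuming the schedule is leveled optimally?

Early-start (A@1, B@1, C@1) gives peak 8: d1:8  d2:8  d3:2  d4:0  d5:0.
Shift B→3.
Schedule A@1, B@3, C@1: d1:5  d2:5  d3:5  d4:3  d5:0 — peak 5.

5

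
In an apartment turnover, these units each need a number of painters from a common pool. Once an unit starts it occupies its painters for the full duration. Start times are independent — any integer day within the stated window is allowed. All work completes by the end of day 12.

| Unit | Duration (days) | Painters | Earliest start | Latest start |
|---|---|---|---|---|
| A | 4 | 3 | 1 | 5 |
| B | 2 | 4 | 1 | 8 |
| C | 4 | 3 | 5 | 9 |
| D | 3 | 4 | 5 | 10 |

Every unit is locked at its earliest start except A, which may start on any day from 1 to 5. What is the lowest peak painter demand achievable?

A@1: d1:7  d2:7  d3:3  d4:3  d5:7  d6:7  d7:7  d8:3  d9:0  d10:0  d11:0  d12:0 → peak 7
A@2: d1:4  d2:7  d3:3  d4:3  d5:10  d6:7  d7:7  d8:3  d9:0  d10:0  d11:0  d12:0 → peak 10
A@3: d1:4  d2:4  d3:3  d4:3  d5:10  d6:10  d7:7  d8:3  d9:0  d10:0  d11:0  d12:0 → peak 10
A@4: d1:4  d2:4  d3:0  d4:3  d5:10  d6:10  d7:10  d8:3  d9:0  d10:0  d11:0  d12:0 → peak 10
A@5: d1:4  d2:4  d3:0  d4:0  d5:10  d6:10  d7:10  d8:6  d9:0  d10:0  d11:0  d12:0 → peak 10
Best is A@1, peak 7.

7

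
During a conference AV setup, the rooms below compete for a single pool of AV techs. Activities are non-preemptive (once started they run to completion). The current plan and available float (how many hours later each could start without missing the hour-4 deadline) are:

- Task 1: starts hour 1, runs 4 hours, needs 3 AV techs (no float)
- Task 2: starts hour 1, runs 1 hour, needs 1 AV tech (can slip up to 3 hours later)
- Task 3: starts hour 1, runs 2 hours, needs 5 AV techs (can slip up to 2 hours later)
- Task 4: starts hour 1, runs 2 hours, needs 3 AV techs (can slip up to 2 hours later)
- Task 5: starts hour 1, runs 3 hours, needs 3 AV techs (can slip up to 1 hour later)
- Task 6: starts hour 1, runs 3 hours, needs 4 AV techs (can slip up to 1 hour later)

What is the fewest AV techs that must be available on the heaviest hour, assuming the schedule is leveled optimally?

Early-start (Task 1@1, Task 2@1, Task 3@1, Task 4@1, Task 5@1, Task 6@1) gives peak 19: h1:19  h2:18  h3:10  h4:3.
Shift Task 4→3, Task 6→2.
Schedule Task 1@1, Task 2@1, Task 3@1, Task 4@3, Task 5@1, Task 6@2: h1:12  h2:15  h3:13  h4:10 — peak 15.

15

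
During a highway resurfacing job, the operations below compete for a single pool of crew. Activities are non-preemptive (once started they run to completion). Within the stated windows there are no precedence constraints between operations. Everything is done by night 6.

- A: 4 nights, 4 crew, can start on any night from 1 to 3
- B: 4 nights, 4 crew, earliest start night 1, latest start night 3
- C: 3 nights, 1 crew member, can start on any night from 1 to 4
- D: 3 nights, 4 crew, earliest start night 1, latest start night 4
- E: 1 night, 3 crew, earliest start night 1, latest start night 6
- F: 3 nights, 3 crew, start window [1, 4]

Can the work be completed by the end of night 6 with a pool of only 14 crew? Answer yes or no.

yes

Schedule A@1, B@1, C@1, D@4, E@5, F@1: n1:12  n2:12  n3:12  n4:12  n5:7  n6:4 — peak 12 ≤ 14.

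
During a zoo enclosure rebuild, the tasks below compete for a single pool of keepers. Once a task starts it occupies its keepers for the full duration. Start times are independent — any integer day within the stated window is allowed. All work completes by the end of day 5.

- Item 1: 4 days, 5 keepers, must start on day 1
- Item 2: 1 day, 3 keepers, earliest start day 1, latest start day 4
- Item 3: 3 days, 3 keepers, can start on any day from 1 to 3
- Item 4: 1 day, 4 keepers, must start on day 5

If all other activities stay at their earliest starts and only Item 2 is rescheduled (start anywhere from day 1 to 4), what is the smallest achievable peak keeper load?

8

Item 2@1: d1:11  d2:8  d3:8  d4:5  d5:4 → peak 11
Item 2@2: d1:8  d2:11  d3:8  d4:5  d5:4 → peak 11
Item 2@3: d1:8  d2:8  d3:11  d4:5  d5:4 → peak 11
Item 2@4: d1:8  d2:8  d3:8  d4:8  d5:4 → peak 8
Best is Item 2@4, peak 8.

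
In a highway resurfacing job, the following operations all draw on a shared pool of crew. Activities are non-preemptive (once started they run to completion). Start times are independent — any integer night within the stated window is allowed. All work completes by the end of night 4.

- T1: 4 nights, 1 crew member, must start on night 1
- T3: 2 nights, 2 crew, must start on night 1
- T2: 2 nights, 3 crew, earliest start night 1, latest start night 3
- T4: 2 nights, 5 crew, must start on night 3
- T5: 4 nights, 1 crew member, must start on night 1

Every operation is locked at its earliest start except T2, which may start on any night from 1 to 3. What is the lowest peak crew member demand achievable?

7

T2@1: n1:7  n2:7  n3:7  n4:7 → peak 7
T2@2: n1:4  n2:7  n3:10  n4:7 → peak 10
T2@3: n1:4  n2:4  n3:10  n4:10 → peak 10
Best is T2@1, peak 7.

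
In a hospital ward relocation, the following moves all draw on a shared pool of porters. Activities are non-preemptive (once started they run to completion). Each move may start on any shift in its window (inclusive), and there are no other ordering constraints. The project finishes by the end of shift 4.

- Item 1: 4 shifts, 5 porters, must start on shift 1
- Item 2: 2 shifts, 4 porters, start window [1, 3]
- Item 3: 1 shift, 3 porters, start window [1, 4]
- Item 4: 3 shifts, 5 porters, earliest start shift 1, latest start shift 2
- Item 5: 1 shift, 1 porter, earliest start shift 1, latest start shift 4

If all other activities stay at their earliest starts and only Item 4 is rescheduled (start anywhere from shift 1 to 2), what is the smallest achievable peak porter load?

Item 4@1: s1:18  s2:14  s3:10  s4:5 → peak 18
Item 4@2: s1:13  s2:14  s3:10  s4:10 → peak 14
Best is Item 4@2, peak 14.

14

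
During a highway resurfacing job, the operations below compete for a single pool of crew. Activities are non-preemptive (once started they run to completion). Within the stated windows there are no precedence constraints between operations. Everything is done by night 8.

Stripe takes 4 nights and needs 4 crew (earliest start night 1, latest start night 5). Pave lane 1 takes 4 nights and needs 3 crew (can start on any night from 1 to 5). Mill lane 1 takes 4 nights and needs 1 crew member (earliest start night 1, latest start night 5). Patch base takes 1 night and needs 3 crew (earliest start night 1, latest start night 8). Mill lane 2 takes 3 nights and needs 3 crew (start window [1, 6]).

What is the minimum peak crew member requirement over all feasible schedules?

Early-start (Stripe@1, Pave lane 1@1, Mill lane 1@1, Patch base@1, Mill lane 2@1) gives peak 14: n1:14  n2:11  n3:11  n4:8  n5:0  n6:0  n7:0  n8:0.
Shift Pave lane 1→5, Patch base→5, Mill lane 2→6.
Schedule Stripe@1, Pave lane 1@5, Mill lane 1@1, Patch base@5, Mill lane 2@6: n1:5  n2:5  n3:5  n4:5  n5:6  n6:6  n7:6  n8:6 — peak 6.
Total crew member-nights = 44 over 8 nights ⇒ peak ≥ ⌈44/8⌉ = 6, so 6 is optimal.

6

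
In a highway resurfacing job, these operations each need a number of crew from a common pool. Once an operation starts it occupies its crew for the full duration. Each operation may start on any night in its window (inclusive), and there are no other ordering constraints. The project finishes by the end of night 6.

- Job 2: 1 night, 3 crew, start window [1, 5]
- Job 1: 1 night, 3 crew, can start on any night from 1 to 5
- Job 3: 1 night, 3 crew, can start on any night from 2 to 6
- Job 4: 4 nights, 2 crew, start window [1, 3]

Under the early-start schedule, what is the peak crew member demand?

8

Early-start schedule: Job 2@1, Job 1@1, Job 3@2, Job 4@1.
Load per night: night 1: 8, night 2: 5, night 3: 2, night 4: 2, night 5: 0, night 6: 0.
Peak is 8.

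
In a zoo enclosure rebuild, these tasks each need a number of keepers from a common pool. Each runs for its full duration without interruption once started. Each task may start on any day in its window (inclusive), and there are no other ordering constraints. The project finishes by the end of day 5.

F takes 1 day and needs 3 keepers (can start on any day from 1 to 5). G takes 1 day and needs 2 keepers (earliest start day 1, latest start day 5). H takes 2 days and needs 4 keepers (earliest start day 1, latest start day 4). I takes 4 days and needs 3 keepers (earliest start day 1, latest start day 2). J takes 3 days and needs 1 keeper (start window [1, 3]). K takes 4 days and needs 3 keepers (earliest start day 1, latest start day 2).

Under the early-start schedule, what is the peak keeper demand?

16

Early-start schedule: F@1, G@1, H@1, I@1, J@1, K@1.
Load per day: day 1: 16, day 2: 11, day 3: 7, day 4: 6, day 5: 0.
Peak is 16.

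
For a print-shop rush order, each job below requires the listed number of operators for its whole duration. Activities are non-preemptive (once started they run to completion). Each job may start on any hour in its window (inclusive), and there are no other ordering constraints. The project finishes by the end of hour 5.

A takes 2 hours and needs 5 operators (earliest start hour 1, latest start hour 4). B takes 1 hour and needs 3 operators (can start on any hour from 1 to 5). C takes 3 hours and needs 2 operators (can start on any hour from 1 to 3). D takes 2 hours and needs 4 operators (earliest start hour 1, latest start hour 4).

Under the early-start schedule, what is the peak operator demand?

14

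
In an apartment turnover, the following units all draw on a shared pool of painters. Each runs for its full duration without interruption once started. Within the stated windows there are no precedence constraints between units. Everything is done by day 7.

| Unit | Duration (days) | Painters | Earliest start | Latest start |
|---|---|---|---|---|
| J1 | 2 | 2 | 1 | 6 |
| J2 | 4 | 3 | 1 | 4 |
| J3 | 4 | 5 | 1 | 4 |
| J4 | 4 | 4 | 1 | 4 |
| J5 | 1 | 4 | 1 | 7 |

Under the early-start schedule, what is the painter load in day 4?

At early start, day 4 has: J2, J3, J4.
Demand: 3 + 5 + 4 = 12.

12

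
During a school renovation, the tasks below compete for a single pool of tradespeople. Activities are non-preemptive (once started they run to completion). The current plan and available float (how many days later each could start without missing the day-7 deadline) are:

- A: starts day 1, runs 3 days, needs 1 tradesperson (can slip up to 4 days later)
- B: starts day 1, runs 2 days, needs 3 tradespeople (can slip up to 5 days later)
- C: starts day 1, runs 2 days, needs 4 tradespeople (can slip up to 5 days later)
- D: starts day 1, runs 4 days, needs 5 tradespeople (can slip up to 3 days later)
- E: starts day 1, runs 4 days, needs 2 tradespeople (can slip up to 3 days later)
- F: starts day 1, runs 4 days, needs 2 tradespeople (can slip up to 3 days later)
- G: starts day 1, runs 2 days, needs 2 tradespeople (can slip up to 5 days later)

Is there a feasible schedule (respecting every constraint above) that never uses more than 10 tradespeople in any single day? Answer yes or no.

yes

Schedule A@1, B@1, C@1, D@3, E@1, F@3, G@5: d1:10  d2:10  d3:10  d4:9  d5:9  d6:9  d7:0 — peak 10 ≤ 10.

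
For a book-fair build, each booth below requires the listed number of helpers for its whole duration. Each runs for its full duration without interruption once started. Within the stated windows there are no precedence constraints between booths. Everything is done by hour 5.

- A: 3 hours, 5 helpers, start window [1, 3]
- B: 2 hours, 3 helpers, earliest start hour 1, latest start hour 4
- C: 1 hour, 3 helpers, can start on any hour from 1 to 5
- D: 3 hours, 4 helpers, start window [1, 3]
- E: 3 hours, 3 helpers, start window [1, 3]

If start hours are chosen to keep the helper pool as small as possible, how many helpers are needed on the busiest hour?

12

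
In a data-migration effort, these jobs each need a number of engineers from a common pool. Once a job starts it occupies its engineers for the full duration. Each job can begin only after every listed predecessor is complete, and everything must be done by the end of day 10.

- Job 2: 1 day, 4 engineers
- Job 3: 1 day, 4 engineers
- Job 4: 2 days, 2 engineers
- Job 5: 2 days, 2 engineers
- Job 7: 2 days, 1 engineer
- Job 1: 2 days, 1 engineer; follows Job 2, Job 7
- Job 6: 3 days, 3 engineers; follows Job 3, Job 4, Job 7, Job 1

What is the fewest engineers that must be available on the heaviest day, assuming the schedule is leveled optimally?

4

Early-start (Job 2@1, Job 3@1, Job 4@1, Job 5@1, Job 7@1, Job 1@3, Job 6@5) gives peak 13: d1:13  d2:5  d3:1  d4:1  d5:3  d6:3  d7:3  d8:0  d9:0  d10:0.
Shift Job 3→2, Job 4→3, Job 5→5, Job 7→3, Job 1→5, Job 6→7.
Schedule Job 2@1, Job 3@2, Job 4@3, Job 5@5, Job 7@3, Job 1@5, Job 6@7: d1:4  d2:4  d3:3  d4:3  d5:3  d6:3  d7:3  d8:3  d9:3  d10:0 — peak 4.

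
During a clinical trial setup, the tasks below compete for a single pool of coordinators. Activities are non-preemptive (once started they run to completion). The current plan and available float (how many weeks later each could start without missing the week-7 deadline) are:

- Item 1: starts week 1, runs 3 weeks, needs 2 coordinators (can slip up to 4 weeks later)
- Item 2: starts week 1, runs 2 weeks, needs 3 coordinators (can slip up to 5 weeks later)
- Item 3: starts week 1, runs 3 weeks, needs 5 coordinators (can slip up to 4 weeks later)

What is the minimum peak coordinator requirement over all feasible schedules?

5

Early-start (Item 1@1, Item 2@1, Item 3@1) gives peak 10: w1:10  w2:10  w3:7  w4:0  w5:0  w6:0  w7:0.
Shift Item 3→4.
Schedule Item 1@1, Item 2@1, Item 3@4: w1:5  w2:5  w3:2  w4:5  w5:5  w6:5  w7:0 — peak 5.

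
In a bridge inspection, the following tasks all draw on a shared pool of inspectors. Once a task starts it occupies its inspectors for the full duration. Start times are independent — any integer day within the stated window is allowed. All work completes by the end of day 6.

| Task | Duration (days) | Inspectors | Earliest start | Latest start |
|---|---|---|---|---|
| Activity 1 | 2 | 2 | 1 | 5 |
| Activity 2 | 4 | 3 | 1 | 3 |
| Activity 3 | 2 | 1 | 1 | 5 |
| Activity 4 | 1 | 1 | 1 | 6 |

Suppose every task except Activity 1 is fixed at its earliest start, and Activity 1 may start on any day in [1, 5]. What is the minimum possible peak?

5

Activity 1@1: d1:7  d2:6  d3:3  d4:3  d5:0  d6:0 → peak 7
Activity 1@2: d1:5  d2:6  d3:5  d4:3  d5:0  d6:0 → peak 6
Activity 1@3: d1:5  d2:4  d3:5  d4:5  d5:0  d6:0 → peak 5
Activity 1@4: d1:5  d2:4  d3:3  d4:5  d5:2  d6:0 → peak 5
Activity 1@5: d1:5  d2:4  d3:3  d4:3  d5:2  d6:2 → peak 5
Best is Activity 1@3, peak 5.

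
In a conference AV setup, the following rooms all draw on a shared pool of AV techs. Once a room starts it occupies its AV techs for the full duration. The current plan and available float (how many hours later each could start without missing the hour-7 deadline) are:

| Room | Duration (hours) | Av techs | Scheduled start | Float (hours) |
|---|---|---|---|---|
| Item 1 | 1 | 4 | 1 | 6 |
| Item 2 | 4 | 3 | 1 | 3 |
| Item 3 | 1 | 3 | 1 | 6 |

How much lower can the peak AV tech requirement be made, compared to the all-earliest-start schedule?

Early-start peak: h1:10  h2:3  h3:3  h4:3  h5:0  h6:0  h7:0 ⇒ 10.
Leveled (Item 1@1, Item 2@2, Item 3@6): h1:4  h2:3  h3:3  h4:3  h5:3  h6:3  h7:0 ⇒ 4.
Reduction 10 − 4 = 6.

6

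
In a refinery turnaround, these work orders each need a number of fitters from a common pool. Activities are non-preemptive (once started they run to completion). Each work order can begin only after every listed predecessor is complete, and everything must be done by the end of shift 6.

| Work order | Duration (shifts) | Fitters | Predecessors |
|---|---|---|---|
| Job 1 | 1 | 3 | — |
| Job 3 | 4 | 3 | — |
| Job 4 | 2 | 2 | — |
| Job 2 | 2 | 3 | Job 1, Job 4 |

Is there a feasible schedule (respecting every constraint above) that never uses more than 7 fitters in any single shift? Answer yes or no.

Schedule Job 1@1, Job 3@1, Job 4@2, Job 2@4: s1:6  s2:5  s3:5  s4:6  s5:3  s6:0 — peak 6 ≤ 7.

yes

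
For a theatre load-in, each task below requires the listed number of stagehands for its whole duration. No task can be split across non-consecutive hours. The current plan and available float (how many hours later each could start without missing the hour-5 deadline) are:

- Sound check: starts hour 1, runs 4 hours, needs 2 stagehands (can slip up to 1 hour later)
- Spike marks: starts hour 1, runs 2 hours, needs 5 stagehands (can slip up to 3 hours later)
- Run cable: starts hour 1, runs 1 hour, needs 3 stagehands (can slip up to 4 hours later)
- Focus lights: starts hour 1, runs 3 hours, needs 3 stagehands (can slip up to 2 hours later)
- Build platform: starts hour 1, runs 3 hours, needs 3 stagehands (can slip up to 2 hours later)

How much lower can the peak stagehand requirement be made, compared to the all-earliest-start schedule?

Early-start peak: h1:16  h2:13  h3:8  h4:2  h5:0 ⇒ 16.
Leveled (Sound check@1, Spike marks@4, Run cable@5, Focus lights@1, Build platform@1): h1:8  h2:8  h3:8  h4:7  h5:8 ⇒ 8.
Reduction 16 − 8 = 8.

8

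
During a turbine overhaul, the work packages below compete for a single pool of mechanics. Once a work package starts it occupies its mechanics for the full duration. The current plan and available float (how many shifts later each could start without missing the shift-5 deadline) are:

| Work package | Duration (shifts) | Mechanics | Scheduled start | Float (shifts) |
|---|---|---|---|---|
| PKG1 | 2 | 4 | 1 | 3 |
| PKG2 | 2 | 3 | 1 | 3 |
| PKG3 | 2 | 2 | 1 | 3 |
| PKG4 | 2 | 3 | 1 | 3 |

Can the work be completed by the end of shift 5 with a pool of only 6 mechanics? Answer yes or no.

yes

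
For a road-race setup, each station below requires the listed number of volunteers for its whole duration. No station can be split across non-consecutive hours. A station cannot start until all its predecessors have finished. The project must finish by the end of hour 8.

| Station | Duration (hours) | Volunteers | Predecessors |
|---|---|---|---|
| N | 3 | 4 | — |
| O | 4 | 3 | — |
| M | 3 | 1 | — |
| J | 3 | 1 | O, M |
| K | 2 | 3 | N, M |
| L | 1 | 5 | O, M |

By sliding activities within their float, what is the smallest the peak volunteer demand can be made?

Early-start (N@1, O@1, M@1, J@5, K@4, L@5) gives peak 9: h1:8  h2:8  h3:8  h4:6  h5:9  h6:1  h7:1  h8:0.
Shift L→6.
Schedule N@1, O@1, M@1, J@5, K@4, L@6: h1:8  h2:8  h3:8  h4:6  h5:4  h6:6  h7:1  h8:0 — peak 8.

8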